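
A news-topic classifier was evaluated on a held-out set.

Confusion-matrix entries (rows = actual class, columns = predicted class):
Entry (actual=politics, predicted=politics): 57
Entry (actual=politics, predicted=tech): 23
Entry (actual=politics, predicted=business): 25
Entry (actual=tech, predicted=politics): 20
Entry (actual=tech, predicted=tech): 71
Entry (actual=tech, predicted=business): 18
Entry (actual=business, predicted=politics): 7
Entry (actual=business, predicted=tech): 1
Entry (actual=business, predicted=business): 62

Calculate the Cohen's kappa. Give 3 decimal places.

0.507

Observed agreement pₒ = trace/N = 190/284 = 0.6690
Expected agreement pₑ = Σ (rowᵢ·colᵢ)/N² = (105·84 + 109·95 + 70·105)/284² = 0.3289
κ = (pₒ − pₑ)/(1 − pₑ) = (0.6690 − 0.3289)/(1 − 0.3289) = 0.507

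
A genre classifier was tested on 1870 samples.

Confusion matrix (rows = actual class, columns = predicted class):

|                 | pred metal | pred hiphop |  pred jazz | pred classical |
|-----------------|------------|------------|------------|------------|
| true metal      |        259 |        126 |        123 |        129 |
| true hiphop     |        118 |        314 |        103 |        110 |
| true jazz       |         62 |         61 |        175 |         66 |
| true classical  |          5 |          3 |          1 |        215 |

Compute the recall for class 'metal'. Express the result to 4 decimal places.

0.4066

One-vs-rest for 'metal': TP = diagonal; FP = other classes predicted 'metal'; FN = 'metal' predicted as other.
recall = TP/(TP+FN).
metal: TP=259, FN=126+123+129=378 → 259/637 = 0.40659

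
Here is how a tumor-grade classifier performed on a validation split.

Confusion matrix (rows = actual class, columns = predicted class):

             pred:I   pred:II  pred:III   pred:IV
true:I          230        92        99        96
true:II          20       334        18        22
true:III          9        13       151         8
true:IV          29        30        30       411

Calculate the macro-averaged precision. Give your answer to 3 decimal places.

Per-class precision (TP/(TP+FP)):
  I: TP=230, FP=20+9+29=58 → 230/288 = 0.7986
  II: TP=334, FP=92+13+30=135 → 334/469 = 0.7122
  III: TP=151, FP=99+18+30=147 → 151/298 = 0.5067
  IV: TP=411, FP=96+22+8=126 → 411/537 = 0.7654
Macro-precision = mean = (0.7986 + 0.7122 + 0.5067 + 0.7654) / 4 = 0.696

0.696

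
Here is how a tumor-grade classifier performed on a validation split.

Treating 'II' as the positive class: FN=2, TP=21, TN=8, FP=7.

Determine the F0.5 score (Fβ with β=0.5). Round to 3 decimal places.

Fβ = (1+β²)·TP / ((1+β²)·TP + β²·FN + FP), with β²=1/4
= 1.25·21 / (1.25·21 + 0.25·2 + 7) = 0.778

0.778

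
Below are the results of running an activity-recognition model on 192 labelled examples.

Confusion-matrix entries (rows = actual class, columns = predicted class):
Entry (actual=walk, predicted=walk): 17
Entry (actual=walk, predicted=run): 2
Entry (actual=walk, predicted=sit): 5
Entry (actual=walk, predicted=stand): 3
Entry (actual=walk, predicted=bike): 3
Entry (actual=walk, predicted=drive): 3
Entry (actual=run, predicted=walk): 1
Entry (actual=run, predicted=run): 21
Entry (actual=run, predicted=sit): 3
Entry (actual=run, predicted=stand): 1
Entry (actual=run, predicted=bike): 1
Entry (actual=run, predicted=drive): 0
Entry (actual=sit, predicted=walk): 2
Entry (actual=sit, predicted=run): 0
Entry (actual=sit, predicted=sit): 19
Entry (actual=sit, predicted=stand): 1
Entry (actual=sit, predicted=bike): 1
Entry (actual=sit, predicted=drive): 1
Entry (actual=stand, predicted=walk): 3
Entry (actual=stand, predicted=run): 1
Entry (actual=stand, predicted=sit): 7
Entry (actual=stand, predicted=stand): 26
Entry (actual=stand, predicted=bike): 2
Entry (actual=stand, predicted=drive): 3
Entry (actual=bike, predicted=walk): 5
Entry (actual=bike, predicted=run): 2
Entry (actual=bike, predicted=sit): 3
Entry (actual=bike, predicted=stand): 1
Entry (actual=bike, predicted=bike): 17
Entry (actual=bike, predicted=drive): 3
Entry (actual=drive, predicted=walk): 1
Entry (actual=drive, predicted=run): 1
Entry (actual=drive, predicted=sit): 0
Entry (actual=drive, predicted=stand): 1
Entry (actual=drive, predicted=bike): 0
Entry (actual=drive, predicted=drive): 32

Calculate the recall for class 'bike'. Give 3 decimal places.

Take TP from the diagonal, FP from the rest of the 'bike' prediction marginal, FN from the rest of the 'bike' actual marginal.
recall = TP/(TP+FN).
bike: TP=17, FN=5+2+3+1+3=14 → 17/31 = 0.5484

0.548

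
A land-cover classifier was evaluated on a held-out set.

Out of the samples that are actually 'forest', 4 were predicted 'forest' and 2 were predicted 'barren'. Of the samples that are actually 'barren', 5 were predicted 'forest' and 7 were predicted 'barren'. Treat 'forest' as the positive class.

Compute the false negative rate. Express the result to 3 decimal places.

FNR = FN/(FN+TP) = 2/(2+4) = 0.333

0.333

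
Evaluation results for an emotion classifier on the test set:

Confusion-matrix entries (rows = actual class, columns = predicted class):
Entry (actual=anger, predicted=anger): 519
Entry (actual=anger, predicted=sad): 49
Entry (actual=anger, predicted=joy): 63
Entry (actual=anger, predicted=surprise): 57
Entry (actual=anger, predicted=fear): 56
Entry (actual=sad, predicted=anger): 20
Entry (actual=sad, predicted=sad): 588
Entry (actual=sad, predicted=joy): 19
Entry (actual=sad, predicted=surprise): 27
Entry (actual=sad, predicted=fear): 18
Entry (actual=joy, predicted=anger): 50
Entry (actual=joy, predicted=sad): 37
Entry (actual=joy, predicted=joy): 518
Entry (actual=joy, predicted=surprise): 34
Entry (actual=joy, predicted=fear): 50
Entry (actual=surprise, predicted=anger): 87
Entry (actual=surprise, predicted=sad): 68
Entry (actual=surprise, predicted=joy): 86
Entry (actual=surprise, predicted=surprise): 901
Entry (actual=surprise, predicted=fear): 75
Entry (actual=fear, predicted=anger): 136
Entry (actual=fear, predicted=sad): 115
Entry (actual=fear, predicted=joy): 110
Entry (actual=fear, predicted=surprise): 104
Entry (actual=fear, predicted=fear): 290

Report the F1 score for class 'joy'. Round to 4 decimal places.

One-vs-rest for 'joy': TP = diagonal; FP = other classes predicted 'joy'; FN = 'joy' predicted as other.
F1 score = 2·TP/(2·TP+FP+FN).
joy: TP=518, FP=63+19+86+110=278, FN=50+37+34+50=171 → 1036/1485 = 0.69764

0.6976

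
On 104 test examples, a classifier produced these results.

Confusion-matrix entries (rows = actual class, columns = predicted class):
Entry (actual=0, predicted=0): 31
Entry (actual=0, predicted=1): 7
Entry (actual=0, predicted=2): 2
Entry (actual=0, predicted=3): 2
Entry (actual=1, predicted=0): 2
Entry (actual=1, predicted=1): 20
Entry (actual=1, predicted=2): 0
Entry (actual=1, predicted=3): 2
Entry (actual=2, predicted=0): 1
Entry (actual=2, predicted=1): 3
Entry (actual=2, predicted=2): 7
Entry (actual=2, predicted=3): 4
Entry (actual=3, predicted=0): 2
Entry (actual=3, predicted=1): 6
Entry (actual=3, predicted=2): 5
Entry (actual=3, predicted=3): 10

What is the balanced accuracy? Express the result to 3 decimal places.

0.618

Balanced accuracy = mean of per-class recall.
  0: recall = 31/42 = 0.7381
  1: recall = 20/24 = 0.8333
  2: recall = 7/15 = 0.4667
  3: recall = 10/23 = 0.4348
Mean = (0.7381 + 0.8333 + 0.4667 + 0.4348) / 4 = 0.618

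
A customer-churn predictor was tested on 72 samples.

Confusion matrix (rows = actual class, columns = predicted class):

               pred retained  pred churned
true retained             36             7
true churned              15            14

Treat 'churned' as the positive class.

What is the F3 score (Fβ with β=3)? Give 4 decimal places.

0.4965

Fβ = (1+β²)·TP / ((1+β²)·TP + β²·FN + FP), with β²=9
= 10·14 / (10·14 + 9·15 + 7) = 0.4965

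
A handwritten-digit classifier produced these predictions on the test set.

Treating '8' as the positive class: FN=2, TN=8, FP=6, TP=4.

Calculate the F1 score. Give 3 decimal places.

Precision = TP/(TP+FP) = 4/10 = 0.4000
Recall = TP/(TP+FN) = 4/6 = 0.6667
F1 = 2·TP/(2·TP+FP+FN) = 8/16 = 0.500

0.500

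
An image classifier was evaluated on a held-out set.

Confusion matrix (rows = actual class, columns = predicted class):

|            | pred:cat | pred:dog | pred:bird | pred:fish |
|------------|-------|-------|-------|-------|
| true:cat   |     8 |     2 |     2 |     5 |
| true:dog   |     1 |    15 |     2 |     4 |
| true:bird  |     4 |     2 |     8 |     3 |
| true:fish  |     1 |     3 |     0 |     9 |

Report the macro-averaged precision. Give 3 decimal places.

0.587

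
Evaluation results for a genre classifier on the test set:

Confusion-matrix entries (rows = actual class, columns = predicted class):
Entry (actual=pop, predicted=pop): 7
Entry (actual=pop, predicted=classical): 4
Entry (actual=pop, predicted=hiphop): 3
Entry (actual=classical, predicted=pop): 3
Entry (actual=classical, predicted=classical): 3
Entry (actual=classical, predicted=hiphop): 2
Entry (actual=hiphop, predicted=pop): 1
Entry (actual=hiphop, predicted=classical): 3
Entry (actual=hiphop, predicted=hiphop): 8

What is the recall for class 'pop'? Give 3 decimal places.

0.500

One-vs-rest for 'pop': TP = diagonal; FP = other classes predicted 'pop'; FN = 'pop' predicted as other.
recall = TP/(TP+FN).
pop: TP=7, FN=4+3=7 → 7/14 = 0.5000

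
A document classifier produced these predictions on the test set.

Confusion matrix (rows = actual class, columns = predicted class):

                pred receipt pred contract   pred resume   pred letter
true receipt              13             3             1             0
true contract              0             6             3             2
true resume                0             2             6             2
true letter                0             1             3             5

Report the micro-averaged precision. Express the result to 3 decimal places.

0.638

Micro-averaging pools counts across classes: ΣTP=30, ΣFP=17, ΣFN=17.
Micro-precision = TP/(TP+FP) on pooled counts = 0.638 (equals overall accuracy in single-label multiclass).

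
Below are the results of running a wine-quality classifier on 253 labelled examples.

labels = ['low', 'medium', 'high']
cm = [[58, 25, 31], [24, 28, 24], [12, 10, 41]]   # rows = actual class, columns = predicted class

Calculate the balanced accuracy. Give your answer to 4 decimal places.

Balanced accuracy = mean of per-class recall.
  low: recall = 58/114 = 0.50877
  medium: recall = 28/76 = 0.36842
  high: recall = 41/63 = 0.65079
Mean = (0.50877 + 0.36842 + 0.65079) / 3 = 0.5093

0.5093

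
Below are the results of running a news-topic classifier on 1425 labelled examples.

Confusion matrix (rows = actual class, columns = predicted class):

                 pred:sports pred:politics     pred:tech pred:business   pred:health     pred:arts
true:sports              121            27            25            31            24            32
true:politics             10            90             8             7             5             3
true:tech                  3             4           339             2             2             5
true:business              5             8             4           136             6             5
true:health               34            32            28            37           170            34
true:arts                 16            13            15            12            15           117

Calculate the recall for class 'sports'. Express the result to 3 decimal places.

0.465

Take TP from the diagonal, FP from the rest of the 'sports' prediction marginal, FN from the rest of the 'sports' actual marginal.
recall = TP/(TP+FN).
sports: TP=121, FN=27+25+31+24+32=139 → 121/260 = 0.4654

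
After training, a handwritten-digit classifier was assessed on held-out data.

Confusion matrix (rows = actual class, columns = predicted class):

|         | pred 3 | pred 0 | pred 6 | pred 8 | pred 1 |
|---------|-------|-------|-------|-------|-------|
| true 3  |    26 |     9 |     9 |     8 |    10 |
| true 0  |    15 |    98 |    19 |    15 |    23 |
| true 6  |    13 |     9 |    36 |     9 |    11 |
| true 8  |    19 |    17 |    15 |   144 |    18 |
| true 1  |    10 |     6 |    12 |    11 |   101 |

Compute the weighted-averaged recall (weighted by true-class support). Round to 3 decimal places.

0.611

Per-class recall (TP/(TP+FN)):
  3: TP=26, FN=9+9+8+10=36 → 26/62 = 0.4194
  0: TP=98, FN=15+19+15+23=72 → 98/170 = 0.5765
  6: TP=36, FN=13+9+9+11=42 → 36/78 = 0.4615
  8: TP=144, FN=19+17+15+18=69 → 144/213 = 0.6761
  1: TP=101, FN=10+6+12+11=39 → 101/140 = 0.7214
Weighted-recall = Σ (supportᵢ/N)·recallᵢ with N=663: (62/663)·0.4194 + (170/663)·0.5765 + (78/663)·0.4615 + (213/663)·0.6761 + (140/663)·0.7214 = 0.611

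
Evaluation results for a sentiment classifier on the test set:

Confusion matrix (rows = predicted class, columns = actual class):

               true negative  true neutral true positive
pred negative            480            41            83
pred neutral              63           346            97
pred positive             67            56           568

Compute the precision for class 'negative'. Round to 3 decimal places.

0.795

precision = TP/(TP+FP).
negative: TP=480, FP=41+83=124 → 480/604 = 0.7947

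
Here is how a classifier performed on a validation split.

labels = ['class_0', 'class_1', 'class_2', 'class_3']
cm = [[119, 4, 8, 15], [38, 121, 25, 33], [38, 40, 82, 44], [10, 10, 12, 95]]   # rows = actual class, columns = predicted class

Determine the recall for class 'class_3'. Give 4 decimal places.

0.7480

One-vs-rest for 'class_3': TP = diagonal; FP = other classes predicted 'class_3'; FN = 'class_3' predicted as other.
recall = TP/(TP+FN).
class_3: TP=95, FN=10+10+12=32 → 95/127 = 0.74803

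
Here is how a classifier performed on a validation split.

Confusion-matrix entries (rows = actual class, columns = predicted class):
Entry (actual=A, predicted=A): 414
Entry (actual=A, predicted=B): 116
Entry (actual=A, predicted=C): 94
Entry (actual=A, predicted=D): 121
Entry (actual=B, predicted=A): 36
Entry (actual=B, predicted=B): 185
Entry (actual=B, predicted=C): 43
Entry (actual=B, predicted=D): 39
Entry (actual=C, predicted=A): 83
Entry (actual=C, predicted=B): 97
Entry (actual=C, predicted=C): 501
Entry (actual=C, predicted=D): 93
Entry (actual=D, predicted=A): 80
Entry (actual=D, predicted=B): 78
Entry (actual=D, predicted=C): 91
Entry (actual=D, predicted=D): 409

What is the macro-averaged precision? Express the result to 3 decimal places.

0.592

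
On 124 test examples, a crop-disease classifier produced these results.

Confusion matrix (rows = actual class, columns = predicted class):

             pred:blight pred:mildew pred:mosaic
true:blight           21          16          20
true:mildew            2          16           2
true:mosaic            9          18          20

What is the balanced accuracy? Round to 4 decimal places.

Balanced accuracy = mean of per-class recall.
  blight: recall = 21/57 = 0.36842
  mildew: recall = 16/20 = 0.80000
  mosaic: recall = 20/47 = 0.42553
Mean = (0.36842 + 0.80000 + 0.42553) / 3 = 0.5313

0.5313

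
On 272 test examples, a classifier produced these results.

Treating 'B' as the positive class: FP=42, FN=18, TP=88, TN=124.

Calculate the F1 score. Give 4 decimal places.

Precision = TP/(TP+FP) = 88/130 = 0.6769
Recall = TP/(TP+FN) = 88/106 = 0.8302
F1 = 2·TP/(2·TP+FP+FN) = 176/236 = 0.7458

0.7458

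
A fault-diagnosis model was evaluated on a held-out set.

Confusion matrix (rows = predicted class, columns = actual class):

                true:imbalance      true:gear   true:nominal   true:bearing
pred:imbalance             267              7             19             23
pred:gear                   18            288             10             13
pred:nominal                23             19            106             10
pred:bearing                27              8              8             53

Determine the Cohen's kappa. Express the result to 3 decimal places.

0.705

Observed agreement pₒ = trace/N = 714/899 = 0.7942
Expected agreement pₑ = Σ (rowᵢ·colᵢ)/N² = (335·316 + 322·329 + 143·158 + 99·96)/899² = 0.3018
κ = (pₒ − pₑ)/(1 − pₑ) = (0.7942 − 0.3018)/(1 − 0.3018) = 0.705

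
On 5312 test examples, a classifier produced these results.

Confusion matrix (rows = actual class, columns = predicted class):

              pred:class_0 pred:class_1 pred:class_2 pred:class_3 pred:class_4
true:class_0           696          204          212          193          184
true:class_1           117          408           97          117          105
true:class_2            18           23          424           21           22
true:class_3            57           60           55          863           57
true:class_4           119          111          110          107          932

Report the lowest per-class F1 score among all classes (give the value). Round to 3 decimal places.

Per-class F1 score (2·TP/(2·TP+FP+FN)):
  class_0: TP=696, FP=117+18+57+119=311, FN=204+212+193+184=793 → 1392/2496 = 0.5577
  class_1: TP=408, FP=204+23+60+111=398, FN=117+97+117+105=436 → 816/1650 = 0.4945
  class_2: TP=424, FP=212+97+55+110=474, FN=18+23+21+22=84 → 848/1406 = 0.6031
  class_3: TP=863, FP=193+117+21+107=438, FN=57+60+55+57=229 → 1726/2393 = 0.7213
  class_4: TP=932, FP=184+105+22+57=368, FN=119+111+110+107=447 → 1864/2679 = 0.6958
Lowest is class 'class_1' with F1 score = 0.495.

0.495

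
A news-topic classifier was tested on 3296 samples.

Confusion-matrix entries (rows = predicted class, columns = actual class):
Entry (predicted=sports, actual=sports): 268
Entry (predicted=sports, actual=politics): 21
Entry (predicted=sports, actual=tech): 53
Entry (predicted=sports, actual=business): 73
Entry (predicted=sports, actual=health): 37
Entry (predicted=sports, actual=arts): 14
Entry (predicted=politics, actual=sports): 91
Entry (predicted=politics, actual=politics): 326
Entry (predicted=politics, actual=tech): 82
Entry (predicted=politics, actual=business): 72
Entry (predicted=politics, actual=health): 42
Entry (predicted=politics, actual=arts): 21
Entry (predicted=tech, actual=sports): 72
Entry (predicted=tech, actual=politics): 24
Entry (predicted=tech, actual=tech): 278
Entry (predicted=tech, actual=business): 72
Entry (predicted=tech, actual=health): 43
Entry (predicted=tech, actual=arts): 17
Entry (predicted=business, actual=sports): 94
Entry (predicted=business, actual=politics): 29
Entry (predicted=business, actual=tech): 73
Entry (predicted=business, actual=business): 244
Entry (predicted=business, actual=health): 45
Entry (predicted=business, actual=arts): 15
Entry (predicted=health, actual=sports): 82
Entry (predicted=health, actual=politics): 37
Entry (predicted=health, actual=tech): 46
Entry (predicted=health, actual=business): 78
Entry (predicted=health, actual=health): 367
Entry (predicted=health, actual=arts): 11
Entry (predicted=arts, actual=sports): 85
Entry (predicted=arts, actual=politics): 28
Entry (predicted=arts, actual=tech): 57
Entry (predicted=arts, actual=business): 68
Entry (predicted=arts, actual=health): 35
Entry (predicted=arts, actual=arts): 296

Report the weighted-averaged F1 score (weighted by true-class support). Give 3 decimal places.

0.531

Per-class F1 score (2·TP/(2·TP+FP+FN)):
  sports: TP=268, FP=21+53+73+37+14=198, FN=91+72+94+82+85=424 → 536/1158 = 0.4629
  politics: TP=326, FP=91+82+72+42+21=308, FN=21+24+29+37+28=139 → 652/1099 = 0.5933
  tech: TP=278, FP=72+24+72+43+17=228, FN=53+82+73+46+57=311 → 556/1095 = 0.5078
  business: TP=244, FP=94+29+73+45+15=256, FN=73+72+72+78+68=363 → 488/1107 = 0.4408
  health: TP=367, FP=82+37+46+78+11=254, FN=37+42+43+45+35=202 → 734/1190 = 0.6168
  arts: TP=296, FP=85+28+57+68+35=273, FN=14+21+17+15+11=78 → 592/943 = 0.6278
Weighted-F1 score = Σ (supportᵢ/N)·F1 scoreᵢ with N=3296: (692/3296)·0.4629 + (465/3296)·0.5933 + (589/3296)·0.5078 + (607/3296)·0.4408 + (569/3296)·0.6168 + (374/3296)·0.6278 = 0.531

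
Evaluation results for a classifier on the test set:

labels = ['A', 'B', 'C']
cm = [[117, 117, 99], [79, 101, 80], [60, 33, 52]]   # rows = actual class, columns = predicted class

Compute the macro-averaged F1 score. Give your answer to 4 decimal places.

Per-class F1 score (2·TP/(2·TP+FP+FN)):
  A: TP=117, FP=79+60=139, FN=117+99=216 → 234/589 = 0.39728
  B: TP=101, FP=117+33=150, FN=79+80=159 → 202/511 = 0.39530
  C: TP=52, FP=99+80=179, FN=60+33=93 → 104/376 = 0.27660
Macro-F1 score = mean = (0.39728 + 0.39530 + 0.27660) / 3 = 0.3564

0.3564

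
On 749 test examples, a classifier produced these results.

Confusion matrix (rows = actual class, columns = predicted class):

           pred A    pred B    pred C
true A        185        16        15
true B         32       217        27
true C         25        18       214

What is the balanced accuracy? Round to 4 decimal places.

Balanced accuracy = mean of per-class recall.
  A: recall = 185/216 = 0.85648
  B: recall = 217/276 = 0.78623
  C: recall = 214/257 = 0.83268
Mean = (0.85648 + 0.78623 + 0.83268) / 3 = 0.8251

0.8251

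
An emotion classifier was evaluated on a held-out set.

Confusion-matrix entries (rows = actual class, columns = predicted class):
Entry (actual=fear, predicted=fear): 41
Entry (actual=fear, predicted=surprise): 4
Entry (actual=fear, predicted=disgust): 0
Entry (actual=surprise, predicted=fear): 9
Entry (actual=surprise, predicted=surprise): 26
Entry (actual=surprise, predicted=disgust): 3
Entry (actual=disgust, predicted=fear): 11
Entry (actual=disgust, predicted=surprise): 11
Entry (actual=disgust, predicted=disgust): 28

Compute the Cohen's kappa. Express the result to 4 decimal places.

Observed agreement pₒ = trace/N = 95/133 = 0.71429
Expected agreement pₑ = Σ (rowᵢ·colᵢ)/N² = (45·61 + 38·41 + 50·31)/133² = 0.33088
κ = (pₒ − pₑ)/(1 − pₑ) = (0.71429 − 0.33088)/(1 − 0.33088) = 0.5730

0.5730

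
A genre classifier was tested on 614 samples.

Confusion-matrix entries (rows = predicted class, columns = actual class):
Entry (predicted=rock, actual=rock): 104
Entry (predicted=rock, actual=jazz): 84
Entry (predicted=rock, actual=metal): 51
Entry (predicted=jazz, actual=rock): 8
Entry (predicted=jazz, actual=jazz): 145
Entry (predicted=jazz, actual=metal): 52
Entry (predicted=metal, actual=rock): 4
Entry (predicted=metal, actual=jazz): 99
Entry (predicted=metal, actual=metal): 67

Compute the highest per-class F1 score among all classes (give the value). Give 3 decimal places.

0.586

Per-class F1 score (2·TP/(2·TP+FP+FN)):
  rock: TP=104, FP=84+51=135, FN=8+4=12 → 208/355 = 0.5859
  jazz: TP=145, FP=8+52=60, FN=84+99=183 → 290/533 = 0.5441
  metal: TP=67, FP=4+99=103, FN=51+52=103 → 134/340 = 0.3941
Highest is class 'rock' with F1 score = 0.586.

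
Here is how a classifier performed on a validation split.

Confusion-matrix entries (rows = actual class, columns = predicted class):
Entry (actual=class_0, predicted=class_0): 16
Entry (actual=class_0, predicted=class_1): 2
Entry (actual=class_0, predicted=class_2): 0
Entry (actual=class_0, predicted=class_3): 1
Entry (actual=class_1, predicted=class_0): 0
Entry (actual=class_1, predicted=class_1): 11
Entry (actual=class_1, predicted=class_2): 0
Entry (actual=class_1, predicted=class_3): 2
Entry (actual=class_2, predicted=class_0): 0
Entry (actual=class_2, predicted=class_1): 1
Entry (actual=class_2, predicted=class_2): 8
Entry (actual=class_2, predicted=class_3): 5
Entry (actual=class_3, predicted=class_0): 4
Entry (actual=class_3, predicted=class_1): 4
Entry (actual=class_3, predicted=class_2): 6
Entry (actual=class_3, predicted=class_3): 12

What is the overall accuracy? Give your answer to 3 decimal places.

0.653

Accuracy = trace / total = (16+11+8+12=47) / 72 = 47/72 = 0.653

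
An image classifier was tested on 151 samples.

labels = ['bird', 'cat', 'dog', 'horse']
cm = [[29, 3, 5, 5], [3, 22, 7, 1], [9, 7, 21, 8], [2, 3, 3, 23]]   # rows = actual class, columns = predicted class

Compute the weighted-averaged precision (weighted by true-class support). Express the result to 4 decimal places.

0.6264

Per-class precision (TP/(TP+FP)):
  bird: TP=29, FP=3+9+2=14 → 29/43 = 0.67442
  cat: TP=22, FP=3+7+3=13 → 22/35 = 0.62857
  dog: TP=21, FP=5+7+3=15 → 21/36 = 0.58333
  horse: TP=23, FP=5+1+8=14 → 23/37 = 0.62162
Weighted-precision = Σ (supportᵢ/N)·precisionᵢ with N=151: (42/151)·0.67442 + (33/151)·0.62857 + (45/151)·0.58333 + (31/151)·0.62162 = 0.6264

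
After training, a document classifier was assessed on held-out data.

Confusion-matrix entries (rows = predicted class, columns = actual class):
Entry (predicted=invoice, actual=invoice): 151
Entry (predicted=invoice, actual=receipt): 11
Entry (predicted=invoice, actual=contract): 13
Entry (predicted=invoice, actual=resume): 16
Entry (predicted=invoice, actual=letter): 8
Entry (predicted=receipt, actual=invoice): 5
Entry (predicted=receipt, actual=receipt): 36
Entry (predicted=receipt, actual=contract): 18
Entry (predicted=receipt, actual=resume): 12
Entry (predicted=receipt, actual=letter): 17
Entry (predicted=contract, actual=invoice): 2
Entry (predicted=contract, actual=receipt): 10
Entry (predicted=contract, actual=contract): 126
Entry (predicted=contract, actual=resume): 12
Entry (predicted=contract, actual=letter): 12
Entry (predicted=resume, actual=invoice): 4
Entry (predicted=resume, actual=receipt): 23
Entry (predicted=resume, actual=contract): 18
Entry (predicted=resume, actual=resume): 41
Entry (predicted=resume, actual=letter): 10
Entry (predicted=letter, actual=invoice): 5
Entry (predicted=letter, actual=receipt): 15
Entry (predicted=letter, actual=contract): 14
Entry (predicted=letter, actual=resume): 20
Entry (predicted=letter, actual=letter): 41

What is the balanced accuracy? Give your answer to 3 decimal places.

0.564

Balanced accuracy = mean of per-class recall.
  invoice: recall = 151/167 = 0.9042
  receipt: recall = 36/95 = 0.3789
  contract: recall = 126/189 = 0.6667
  resume: recall = 41/101 = 0.4059
  letter: recall = 41/88 = 0.4659
Mean = (0.9042 + 0.3789 + 0.6667 + 0.4059 + 0.4659) / 5 = 0.564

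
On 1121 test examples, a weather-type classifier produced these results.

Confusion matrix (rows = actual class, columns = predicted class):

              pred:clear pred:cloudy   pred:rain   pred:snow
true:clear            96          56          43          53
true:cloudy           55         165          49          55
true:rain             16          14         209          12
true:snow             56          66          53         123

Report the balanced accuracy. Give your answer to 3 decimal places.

Balanced accuracy = mean of per-class recall.
  clear: recall = 96/248 = 0.3871
  cloudy: recall = 165/324 = 0.5093
  rain: recall = 209/251 = 0.8327
  snow: recall = 123/298 = 0.4128
Mean = (0.3871 + 0.5093 + 0.8327 + 0.4128) / 4 = 0.535

0.535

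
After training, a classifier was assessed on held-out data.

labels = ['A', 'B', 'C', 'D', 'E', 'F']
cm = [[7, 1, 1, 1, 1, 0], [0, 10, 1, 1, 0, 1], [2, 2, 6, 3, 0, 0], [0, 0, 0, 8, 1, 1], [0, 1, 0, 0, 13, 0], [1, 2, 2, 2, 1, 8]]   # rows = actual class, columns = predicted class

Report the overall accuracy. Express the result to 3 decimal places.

Accuracy = trace / total = (7+10+6+8+13+8=52) / 77 = 52/77 = 0.675

0.675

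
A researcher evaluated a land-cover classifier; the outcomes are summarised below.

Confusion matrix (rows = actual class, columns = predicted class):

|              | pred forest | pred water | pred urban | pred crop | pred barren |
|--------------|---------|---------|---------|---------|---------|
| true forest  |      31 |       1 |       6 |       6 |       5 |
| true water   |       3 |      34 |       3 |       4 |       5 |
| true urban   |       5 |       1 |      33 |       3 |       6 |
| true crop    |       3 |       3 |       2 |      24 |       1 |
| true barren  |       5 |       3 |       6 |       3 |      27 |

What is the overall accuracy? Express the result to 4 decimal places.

0.6682

Accuracy = trace / total = (31+34+33+24+27=149) / 223 = 149/223 = 0.6682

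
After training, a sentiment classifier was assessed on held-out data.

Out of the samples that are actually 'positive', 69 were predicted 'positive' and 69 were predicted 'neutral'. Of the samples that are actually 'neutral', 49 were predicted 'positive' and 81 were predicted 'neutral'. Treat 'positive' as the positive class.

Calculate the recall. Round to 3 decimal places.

Recall = TP/(TP+FN) = 69/(69+69) = 69/138 = 0.500

0.500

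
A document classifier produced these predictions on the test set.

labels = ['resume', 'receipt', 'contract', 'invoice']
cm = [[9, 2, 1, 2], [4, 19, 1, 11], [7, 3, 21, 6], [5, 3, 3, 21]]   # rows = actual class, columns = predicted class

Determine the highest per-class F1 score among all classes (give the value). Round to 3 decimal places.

0.667

Per-class F1 score (2·TP/(2·TP+FP+FN)):
  resume: TP=9, FP=4+7+5=16, FN=2+1+2=5 → 18/39 = 0.4615
  receipt: TP=19, FP=2+3+3=8, FN=4+1+11=16 → 38/62 = 0.6129
  contract: TP=21, FP=1+1+3=5, FN=7+3+6=16 → 42/63 = 0.6667
  invoice: TP=21, FP=2+11+6=19, FN=5+3+3=11 → 42/72 = 0.5833
Highest is class 'contract' with F1 score = 0.667.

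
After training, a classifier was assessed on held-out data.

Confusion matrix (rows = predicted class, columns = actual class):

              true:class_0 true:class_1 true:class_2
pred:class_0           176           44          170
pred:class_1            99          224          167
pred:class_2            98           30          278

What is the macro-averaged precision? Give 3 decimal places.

Per-class precision (TP/(TP+FP)):
  class_0: TP=176, FP=44+170=214 → 176/390 = 0.4513
  class_1: TP=224, FP=99+167=266 → 224/490 = 0.4571
  class_2: TP=278, FP=98+30=128 → 278/406 = 0.6847
Macro-precision = mean = (0.4513 + 0.4571 + 0.6847) / 3 = 0.531

0.531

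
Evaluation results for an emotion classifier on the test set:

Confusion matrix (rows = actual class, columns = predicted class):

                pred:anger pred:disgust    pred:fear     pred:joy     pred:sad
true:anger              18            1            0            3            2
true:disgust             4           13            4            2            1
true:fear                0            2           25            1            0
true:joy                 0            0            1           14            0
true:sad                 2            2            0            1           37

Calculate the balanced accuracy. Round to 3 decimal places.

Balanced accuracy = mean of per-class recall.
  anger: recall = 18/24 = 0.7500
  disgust: recall = 13/24 = 0.5417
  fear: recall = 25/28 = 0.8929
  joy: recall = 14/15 = 0.9333
  sad: recall = 37/42 = 0.8810
Mean = (0.7500 + 0.5417 + 0.8929 + 0.9333 + 0.8810) / 5 = 0.800

0.800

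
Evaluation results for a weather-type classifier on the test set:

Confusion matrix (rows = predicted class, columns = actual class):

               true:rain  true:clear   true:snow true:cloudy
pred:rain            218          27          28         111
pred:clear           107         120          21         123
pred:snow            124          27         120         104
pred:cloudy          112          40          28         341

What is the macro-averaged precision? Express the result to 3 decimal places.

0.466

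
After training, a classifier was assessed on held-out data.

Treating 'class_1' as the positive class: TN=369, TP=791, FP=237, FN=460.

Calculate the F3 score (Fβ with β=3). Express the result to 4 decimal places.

Fβ = (1+β²)·TP / ((1+β²)·TP + β²·FN + FP), with β²=9
= 10·791 / (10·791 + 9·460 + 237) = 0.6438

0.6438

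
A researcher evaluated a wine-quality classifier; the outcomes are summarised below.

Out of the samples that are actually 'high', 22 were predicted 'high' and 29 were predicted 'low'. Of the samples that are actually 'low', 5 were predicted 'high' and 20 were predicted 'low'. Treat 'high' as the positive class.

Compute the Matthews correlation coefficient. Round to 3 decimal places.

MCC = (TP·TN − FP·FN) / √((TP+FP)(TP+FN)(TN+FP)(TN+FN))
Numerator = 22·20 − 5·29 = 295
Denominator = √(27·51·25·49) = √1686825 = 1298.7783
MCC = 295 / 1298.7783 = 0.227

0.227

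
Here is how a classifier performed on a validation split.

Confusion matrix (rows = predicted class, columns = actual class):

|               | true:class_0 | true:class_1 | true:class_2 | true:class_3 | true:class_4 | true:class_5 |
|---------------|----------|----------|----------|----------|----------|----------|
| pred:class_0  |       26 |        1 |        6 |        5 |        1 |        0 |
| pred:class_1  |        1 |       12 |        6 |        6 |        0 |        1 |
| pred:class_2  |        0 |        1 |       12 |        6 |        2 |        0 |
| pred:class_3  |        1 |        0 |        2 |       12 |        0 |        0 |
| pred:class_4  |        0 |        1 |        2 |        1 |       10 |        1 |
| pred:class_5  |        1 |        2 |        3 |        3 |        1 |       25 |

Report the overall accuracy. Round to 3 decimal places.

0.642

Accuracy = trace / total = (26+12+12+12+10+25=97) / 151 = 97/151 = 0.642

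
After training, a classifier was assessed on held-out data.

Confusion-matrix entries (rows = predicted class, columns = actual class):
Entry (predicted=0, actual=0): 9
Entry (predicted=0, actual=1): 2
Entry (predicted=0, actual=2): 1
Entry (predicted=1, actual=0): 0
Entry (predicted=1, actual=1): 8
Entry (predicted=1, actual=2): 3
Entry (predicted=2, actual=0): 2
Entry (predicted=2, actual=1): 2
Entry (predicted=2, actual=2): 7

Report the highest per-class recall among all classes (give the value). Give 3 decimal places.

Per-class recall (TP/(TP+FN)):
  0: TP=9, FN=0+2=2 → 9/11 = 0.8182
  1: TP=8, FN=2+2=4 → 8/12 = 0.6667
  2: TP=7, FN=1+3=4 → 7/11 = 0.6364
Highest is class '0' with recall = 0.818.

0.818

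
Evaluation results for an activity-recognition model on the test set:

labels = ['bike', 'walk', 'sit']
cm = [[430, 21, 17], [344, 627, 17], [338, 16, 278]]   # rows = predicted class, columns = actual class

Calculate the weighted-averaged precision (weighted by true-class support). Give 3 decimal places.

0.757

Per-class precision (TP/(TP+FP)):
  bike: TP=430, FP=21+17=38 → 430/468 = 0.9188
  walk: TP=627, FP=344+17=361 → 627/988 = 0.6346
  sit: TP=278, FP=338+16=354 → 278/632 = 0.4399
Weighted-precision = Σ (supportᵢ/N)·precisionᵢ with N=2088: (1112/2088)·0.9188 + (664/2088)·0.6346 + (312/2088)·0.4399 = 0.757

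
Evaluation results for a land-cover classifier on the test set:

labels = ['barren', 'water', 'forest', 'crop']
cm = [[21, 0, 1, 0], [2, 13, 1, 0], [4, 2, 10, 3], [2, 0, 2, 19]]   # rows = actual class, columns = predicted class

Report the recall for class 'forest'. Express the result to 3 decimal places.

0.526

recall = TP/(TP+FN).
forest: TP=10, FN=4+2+3=9 → 10/19 = 0.5263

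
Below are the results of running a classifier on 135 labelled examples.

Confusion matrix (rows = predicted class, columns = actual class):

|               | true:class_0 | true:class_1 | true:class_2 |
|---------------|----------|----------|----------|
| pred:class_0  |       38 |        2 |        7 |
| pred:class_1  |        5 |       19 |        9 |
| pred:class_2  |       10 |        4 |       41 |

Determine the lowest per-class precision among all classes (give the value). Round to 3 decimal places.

Per-class precision (TP/(TP+FP)):
  class_0: TP=38, FP=2+7=9 → 38/47 = 0.8085
  class_1: TP=19, FP=5+9=14 → 19/33 = 0.5758
  class_2: TP=41, FP=10+4=14 → 41/55 = 0.7455
Lowest is class 'class_1' with precision = 0.576.

0.576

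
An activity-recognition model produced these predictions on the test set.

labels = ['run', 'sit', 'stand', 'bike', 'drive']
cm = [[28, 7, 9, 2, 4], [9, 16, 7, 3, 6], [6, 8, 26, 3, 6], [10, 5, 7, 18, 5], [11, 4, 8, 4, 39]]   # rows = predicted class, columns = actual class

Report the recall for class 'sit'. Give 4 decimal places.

0.4000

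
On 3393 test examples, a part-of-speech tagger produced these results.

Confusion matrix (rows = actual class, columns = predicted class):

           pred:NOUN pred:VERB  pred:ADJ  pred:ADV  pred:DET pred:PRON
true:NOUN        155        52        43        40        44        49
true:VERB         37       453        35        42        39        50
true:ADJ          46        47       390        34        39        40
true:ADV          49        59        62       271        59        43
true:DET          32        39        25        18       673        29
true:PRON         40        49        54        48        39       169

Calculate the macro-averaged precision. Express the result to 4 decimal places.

0.5861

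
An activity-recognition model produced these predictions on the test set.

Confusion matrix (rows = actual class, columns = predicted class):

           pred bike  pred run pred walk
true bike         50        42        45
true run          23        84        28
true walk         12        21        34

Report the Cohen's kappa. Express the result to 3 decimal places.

Observed agreement pₒ = trace/N = 168/339 = 0.4956
Expected agreement pₑ = Σ (rowᵢ·colᵢ)/N² = (137·85 + 135·147 + 67·107)/339² = 0.3364
κ = (pₒ − pₑ)/(1 − pₑ) = (0.4956 − 0.3364)/(1 − 0.3364) = 0.240

0.240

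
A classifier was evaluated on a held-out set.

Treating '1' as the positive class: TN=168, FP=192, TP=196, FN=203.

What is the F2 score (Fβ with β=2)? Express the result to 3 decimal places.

Fβ = (1+β²)·TP / ((1+β²)·TP + β²·FN + FP), with β²=4
= 5·196 / (5·196 + 4·203 + 192) = 0.494

0.494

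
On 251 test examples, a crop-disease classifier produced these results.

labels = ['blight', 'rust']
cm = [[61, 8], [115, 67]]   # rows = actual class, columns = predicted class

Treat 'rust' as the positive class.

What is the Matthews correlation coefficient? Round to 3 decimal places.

0.246

MCC = (TP·TN − FP·FN) / √((TP+FP)(TP+FN)(TN+FP)(TN+FN))
Numerator = 67·61 − 8·115 = 3167
Denominator = √(75·182·69·176) = √165765600 = 12874.9990
MCC = 3167 / 12874.9990 = 0.246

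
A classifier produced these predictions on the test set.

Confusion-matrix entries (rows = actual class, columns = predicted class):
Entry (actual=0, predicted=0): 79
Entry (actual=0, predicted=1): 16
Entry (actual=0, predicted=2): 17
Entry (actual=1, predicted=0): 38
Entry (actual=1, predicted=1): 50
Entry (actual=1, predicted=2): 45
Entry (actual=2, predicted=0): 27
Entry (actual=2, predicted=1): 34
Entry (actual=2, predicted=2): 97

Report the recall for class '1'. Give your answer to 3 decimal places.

0.376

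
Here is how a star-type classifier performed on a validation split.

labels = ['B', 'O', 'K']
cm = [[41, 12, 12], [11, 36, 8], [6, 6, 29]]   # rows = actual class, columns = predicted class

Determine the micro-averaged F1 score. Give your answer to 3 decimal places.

0.658

Micro-averaging pools counts across classes: ΣTP=106, ΣFP=55, ΣFN=55.
Micro-F1 score = 2·TP/(2·TP+FP+FN) on pooled counts = 0.658 (equals overall accuracy in single-label multiclass).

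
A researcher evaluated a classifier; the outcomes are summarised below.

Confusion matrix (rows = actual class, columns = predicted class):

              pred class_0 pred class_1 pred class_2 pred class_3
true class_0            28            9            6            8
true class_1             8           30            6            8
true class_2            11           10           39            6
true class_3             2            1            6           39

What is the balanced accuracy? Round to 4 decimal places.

Balanced accuracy = mean of per-class recall.
  class_0: recall = 28/51 = 0.54902
  class_1: recall = 30/52 = 0.57692
  class_2: recall = 39/66 = 0.59091
  class_3: recall = 39/48 = 0.81250
Mean = (0.54902 + 0.57692 + 0.59091 + 0.81250) / 4 = 0.6323

0.6323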